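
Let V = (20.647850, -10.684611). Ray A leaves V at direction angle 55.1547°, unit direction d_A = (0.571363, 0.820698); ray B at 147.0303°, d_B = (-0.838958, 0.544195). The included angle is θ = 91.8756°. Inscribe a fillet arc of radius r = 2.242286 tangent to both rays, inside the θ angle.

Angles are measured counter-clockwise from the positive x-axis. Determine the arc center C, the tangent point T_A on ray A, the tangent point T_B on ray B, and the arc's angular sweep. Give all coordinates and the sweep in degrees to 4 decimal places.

bisector direction at 101.0925° = (-0.192394,0.981318)
center distance |VC| = r/sin(θ/2) = 2.242286/sin(45.9378°) = 3.120417
C = V + |VC|·bis = (20.0475,-7.6225)
T_A = V + ((C−V)·d_A)·d_A = V + 2.1701·d_A = (21.8877,-8.9036)
T_B = V + ((C−V)·d_B)·d_B = V + 2.1701·d_B = (18.8273,-9.5037)
sweep = 180° − θ = 88.1244°

center=(20.0475,-7.6225) T_A=(21.8877,-8.9036) T_B=(18.8273,-9.5037) sweep=88.1244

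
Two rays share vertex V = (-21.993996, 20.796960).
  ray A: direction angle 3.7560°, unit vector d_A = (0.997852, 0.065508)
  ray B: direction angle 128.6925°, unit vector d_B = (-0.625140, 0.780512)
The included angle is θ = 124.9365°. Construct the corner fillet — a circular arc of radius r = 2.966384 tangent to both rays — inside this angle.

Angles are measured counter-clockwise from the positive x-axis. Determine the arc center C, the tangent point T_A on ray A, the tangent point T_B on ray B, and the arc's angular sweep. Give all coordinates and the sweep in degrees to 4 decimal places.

bisector direction at 66.2242° = (0.403158,0.915130)
center distance |VC| = r/sin(θ/2) = 2.966384/sin(62.4682°) = 3.345213
C = V + |VC|·bis = (-20.6453,23.8583)
T_A = V + ((C−V)·d_A)·d_A = V + 1.5463·d_A = (-20.4510,20.8983)
T_B = V + ((C−V)·d_B)·d_B = V + 1.5463·d_B = (-22.9606,22.0039)
sweep = 180° − θ = 55.0635°

center=(-20.6453,23.8583) T_A=(-20.4510,20.8983) T_B=(-22.9606,22.0039) sweep=55.0635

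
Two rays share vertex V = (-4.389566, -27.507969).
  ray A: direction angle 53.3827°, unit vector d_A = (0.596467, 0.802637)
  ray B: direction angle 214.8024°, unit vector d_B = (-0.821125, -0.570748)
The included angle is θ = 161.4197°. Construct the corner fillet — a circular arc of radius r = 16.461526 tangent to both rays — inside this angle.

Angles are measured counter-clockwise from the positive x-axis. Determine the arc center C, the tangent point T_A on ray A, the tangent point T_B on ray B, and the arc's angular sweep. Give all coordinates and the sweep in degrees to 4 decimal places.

bisector direction at 134.0926° = (-0.695819,0.718217)
center distance |VC| = r/sin(θ/2) = 16.461526/sin(80.7099°) = 16.680314
C = V + |VC|·bis = (-15.9961,-15.5279)
T_A = V + ((C−V)·d_A)·d_A = V + 2.6928·d_A = (-2.7834,-25.3466)
T_B = V + ((C−V)·d_B)·d_B = V + 2.6928·d_B = (-6.6007,-29.0449)
sweep = 180° − θ = 18.5803°

center=(-15.9961,-15.5279) T_A=(-2.7834,-25.3466) T_B=(-6.6007,-29.0449) sweep=18.5803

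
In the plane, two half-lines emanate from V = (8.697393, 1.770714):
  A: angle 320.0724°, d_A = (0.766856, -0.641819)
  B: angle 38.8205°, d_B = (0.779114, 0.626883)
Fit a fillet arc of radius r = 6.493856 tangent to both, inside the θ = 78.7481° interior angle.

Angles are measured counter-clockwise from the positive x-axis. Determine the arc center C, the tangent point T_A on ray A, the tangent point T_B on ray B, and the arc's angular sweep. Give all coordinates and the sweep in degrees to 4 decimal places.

center=(18.9334,1.6718) T_A=(14.7656,-3.3080) T_B=(14.8626,6.7313) sweep=101.2519

bisector direction at 359.4464° = (0.999953,-0.009661)
center distance |VC| = r/sin(θ/2) = 6.493856/sin(39.3740°) = 10.236532
C = V + |VC|·bis = (18.9334,1.6718)
T_A = V + ((C−V)·d_A)·d_A = V + 7.9131·d_A = (14.7656,-3.3080)
T_B = V + ((C−V)·d_B)·d_B = V + 7.9131·d_B = (14.8626,6.7313)
sweep = 180° − θ = 101.2519°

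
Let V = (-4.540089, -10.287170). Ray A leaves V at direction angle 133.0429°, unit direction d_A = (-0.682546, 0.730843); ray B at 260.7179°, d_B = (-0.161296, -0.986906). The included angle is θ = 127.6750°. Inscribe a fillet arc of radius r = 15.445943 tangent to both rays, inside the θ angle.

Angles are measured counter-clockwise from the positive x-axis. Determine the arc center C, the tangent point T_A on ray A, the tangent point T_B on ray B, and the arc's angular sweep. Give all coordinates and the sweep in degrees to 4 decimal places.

center=(-21.0077,-15.2842) T_A=(-9.7191,-4.7417) T_B=(-5.7640,-17.7756) sweep=52.3250

bisector direction at 196.8804° = (-0.956913,-0.290375)
center distance |VC| = r/sin(θ/2) = 15.445943/sin(63.8375°) = 17.209060
C = V + |VC|·bis = (-21.0077,-15.2842)
T_A = V + ((C−V)·d_A)·d_A = V + 7.5878·d_A = (-9.7191,-4.7417)
T_B = V + ((C−V)·d_B)·d_B = V + 7.5878·d_B = (-5.7640,-17.7756)
sweep = 180° − θ = 52.3250°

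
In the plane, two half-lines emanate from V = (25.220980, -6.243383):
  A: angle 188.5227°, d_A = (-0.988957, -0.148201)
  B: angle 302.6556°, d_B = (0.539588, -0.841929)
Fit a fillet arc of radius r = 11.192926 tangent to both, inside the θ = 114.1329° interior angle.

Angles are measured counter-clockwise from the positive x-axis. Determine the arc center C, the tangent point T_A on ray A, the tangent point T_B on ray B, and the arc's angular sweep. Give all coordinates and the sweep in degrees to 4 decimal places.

bisector direction at 245.5891° = (-0.413277,-0.910605)
center distance |VC| = r/sin(θ/2) = 11.192926/sin(57.0665°) = 13.335999
C = V + |VC|·bis = (19.7095,-18.3872)
T_A = V + ((C−V)·d_A)·d_A = V + 7.2503·d_A = (18.0507,-7.3179)
T_B = V + ((C−V)·d_B)·d_B = V + 7.2503·d_B = (29.1332,-12.3476)
sweep = 180° − θ = 65.8671°

center=(19.7095,-18.3872) T_A=(18.0507,-7.3179) T_B=(29.1332,-12.3476) sweep=65.8671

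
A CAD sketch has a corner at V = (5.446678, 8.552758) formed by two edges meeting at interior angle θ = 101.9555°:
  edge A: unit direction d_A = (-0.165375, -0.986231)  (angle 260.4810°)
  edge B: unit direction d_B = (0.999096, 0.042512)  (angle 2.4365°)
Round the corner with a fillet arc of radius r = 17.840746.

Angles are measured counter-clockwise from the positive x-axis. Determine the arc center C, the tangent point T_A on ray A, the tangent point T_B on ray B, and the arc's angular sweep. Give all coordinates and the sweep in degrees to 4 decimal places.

bisector direction at 311.4588° = (0.662081,-0.749433)
center distance |VC| = r/sin(θ/2) = 17.840746/sin(50.9778°) = 22.963974
C = V + |VC|·bis = (20.6507,-8.6572)
T_A = V + ((C−V)·d_A)·d_A = V + 14.4586·d_A = (3.0556,-5.7068)
T_B = V + ((C−V)·d_B)·d_B = V + 14.4586·d_B = (19.8922,9.1674)
sweep = 180° − θ = 78.0445°

center=(20.6507,-8.6572) T_A=(3.0556,-5.7068) T_B=(19.8922,9.1674) sweep=78.0445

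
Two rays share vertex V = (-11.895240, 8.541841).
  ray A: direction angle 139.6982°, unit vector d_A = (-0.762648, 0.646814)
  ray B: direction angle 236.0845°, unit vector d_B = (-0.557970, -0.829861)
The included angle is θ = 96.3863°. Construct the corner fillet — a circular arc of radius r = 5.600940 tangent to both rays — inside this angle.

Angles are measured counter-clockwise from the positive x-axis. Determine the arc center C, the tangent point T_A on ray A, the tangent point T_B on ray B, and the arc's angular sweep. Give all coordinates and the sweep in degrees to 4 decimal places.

bisector direction at 187.8914° = (-0.990530,-0.137295)
center distance |VC| = r/sin(θ/2) = 5.600940/sin(48.1932°) = 7.514043
C = V + |VC|·bis = (-19.3381,7.5102)
T_A = V + ((C−V)·d_A)·d_A = V + 5.0090·d_A = (-15.7154,11.7817)
T_B = V + ((C−V)·d_B)·d_B = V + 5.0090·d_B = (-14.6901,4.3850)
sweep = 180° − θ = 83.6137°

center=(-19.3381,7.5102) T_A=(-15.7154,11.7817) T_B=(-14.6901,4.3850) sweep=83.6137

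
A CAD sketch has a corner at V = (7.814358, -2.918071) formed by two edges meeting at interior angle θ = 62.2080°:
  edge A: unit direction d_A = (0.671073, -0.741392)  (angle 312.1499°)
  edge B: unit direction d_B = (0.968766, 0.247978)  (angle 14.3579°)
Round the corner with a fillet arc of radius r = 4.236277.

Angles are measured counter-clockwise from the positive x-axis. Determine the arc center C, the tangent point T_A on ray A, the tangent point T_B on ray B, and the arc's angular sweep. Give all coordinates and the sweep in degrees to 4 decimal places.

center=(15.6670,-5.2809) T_A=(12.5263,-8.1237) T_B=(14.6165,-1.1769) sweep=117.7920

bisector direction at 343.2539° = (0.957591,-0.288131)
center distance |VC| = r/sin(θ/2) = 4.236277/sin(31.1040°) = 8.200413
C = V + |VC|·bis = (15.6670,-5.2809)
T_A = V + ((C−V)·d_A)·d_A = V + 7.0214·d_A = (12.5263,-8.1237)
T_B = V + ((C−V)·d_B)·d_B = V + 7.0214·d_B = (14.6165,-1.1769)
sweep = 180° − θ = 117.7920°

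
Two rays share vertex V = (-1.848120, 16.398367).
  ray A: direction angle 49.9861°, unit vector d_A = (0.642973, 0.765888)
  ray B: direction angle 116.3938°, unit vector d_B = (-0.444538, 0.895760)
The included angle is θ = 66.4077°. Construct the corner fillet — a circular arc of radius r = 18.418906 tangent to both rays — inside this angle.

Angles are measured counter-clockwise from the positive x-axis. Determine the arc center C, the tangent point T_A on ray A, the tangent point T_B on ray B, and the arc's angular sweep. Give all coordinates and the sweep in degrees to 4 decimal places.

bisector direction at 83.1899° = (0.118578,0.992945)
center distance |VC| = r/sin(θ/2) = 18.418906/sin(33.2039°) = 33.634499
C = V + |VC|·bis = (2.1402,49.7956)
T_A = V + ((C−V)·d_A)·d_A = V + 28.1429·d_A = (16.2470,37.9527)
T_B = V + ((C−V)·d_B)·d_B = V + 28.1429·d_B = (-14.3587,41.6077)
sweep = 180° − θ = 113.5923°

center=(2.1402,49.7956) T_A=(16.2470,37.9527) T_B=(-14.3587,41.6077) sweep=113.5923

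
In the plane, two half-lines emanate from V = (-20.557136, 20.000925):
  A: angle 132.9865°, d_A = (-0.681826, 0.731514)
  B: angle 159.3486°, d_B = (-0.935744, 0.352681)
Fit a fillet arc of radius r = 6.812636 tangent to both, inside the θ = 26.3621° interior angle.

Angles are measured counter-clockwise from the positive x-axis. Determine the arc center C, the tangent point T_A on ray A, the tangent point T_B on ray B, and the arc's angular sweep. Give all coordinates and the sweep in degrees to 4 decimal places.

center=(-45.3744,36.6350) T_A=(-40.3908,41.2800) T_B=(-47.7771,30.2601) sweep=153.6379

bisector direction at 146.1676° = (-0.830669,0.556766)
center distance |VC| = r/sin(θ/2) = 6.812636/sin(13.1811°) = 29.876201
C = V + |VC|·bis = (-45.3744,36.6350)
T_A = V + ((C−V)·d_A)·d_A = V + 29.0891·d_A = (-40.3908,41.2800)
T_B = V + ((C−V)·d_B)·d_B = V + 29.0891·d_B = (-47.7771,30.2601)
sweep = 180° − θ = 153.6379°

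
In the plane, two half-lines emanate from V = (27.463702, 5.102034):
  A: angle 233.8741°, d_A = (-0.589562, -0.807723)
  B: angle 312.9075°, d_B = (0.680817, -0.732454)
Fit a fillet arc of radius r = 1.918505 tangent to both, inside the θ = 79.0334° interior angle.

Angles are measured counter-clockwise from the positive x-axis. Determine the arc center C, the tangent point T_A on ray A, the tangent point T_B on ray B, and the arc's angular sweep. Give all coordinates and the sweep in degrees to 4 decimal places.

center=(27.6420,2.0922) T_A=(26.0924,3.2233) T_B=(29.0472,3.3984) sweep=100.9666

bisector direction at 273.3908° = (0.059146,-0.998249)
center distance |VC| = r/sin(θ/2) = 1.918505/sin(39.5167°) = 3.015080
C = V + |VC|·bis = (27.6420,2.0922)
T_A = V + ((C−V)·d_A)·d_A = V + 2.3260·d_A = (26.0924,3.2233)
T_B = V + ((C−V)·d_B)·d_B = V + 2.3260·d_B = (29.0472,3.3984)
sweep = 180° − θ = 100.9666°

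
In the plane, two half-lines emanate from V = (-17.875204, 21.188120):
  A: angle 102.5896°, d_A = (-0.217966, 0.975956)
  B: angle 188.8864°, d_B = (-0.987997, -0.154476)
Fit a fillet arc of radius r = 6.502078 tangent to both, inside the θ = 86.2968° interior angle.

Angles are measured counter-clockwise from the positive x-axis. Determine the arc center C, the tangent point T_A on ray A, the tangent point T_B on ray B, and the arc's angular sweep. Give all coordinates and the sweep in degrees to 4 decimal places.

center=(-25.7329,26.5406) T_A=(-19.3871,27.9579) T_B=(-24.7285,20.1166) sweep=93.7032

bisector direction at 145.7380° = (-0.826472,0.562978)
center distance |VC| = r/sin(θ/2) = 6.502078/sin(43.1484°) = 9.507486
C = V + |VC|·bis = (-25.7329,26.5406)
T_A = V + ((C−V)·d_A)·d_A = V + 6.9365·d_A = (-19.3871,27.9579)
T_B = V + ((C−V)·d_B)·d_B = V + 6.9365·d_B = (-24.7285,20.1166)
sweep = 180° − θ = 93.7032°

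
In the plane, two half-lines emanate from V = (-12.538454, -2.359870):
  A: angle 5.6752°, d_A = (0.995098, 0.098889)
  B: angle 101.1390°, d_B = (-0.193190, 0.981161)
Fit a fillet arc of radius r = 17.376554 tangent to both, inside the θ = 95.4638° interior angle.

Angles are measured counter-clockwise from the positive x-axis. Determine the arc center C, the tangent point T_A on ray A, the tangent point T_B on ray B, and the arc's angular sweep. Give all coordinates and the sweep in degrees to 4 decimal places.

center=(1.4596,16.4933) T_A=(3.1779,-0.7980) T_B=(-15.5897,13.1364) sweep=84.5362

bisector direction at 53.4071° = (0.596125,0.802891)
center distance |VC| = r/sin(θ/2) = 17.376554/sin(47.7319°) = 23.481649
C = V + |VC|·bis = (1.4596,16.4933)
T_A = V + ((C−V)·d_A)·d_A = V + 15.7938·d_A = (3.1779,-0.7980)
T_B = V + ((C−V)·d_B)·d_B = V + 15.7938·d_B = (-15.5897,13.1364)
sweep = 180° − θ = 84.5362°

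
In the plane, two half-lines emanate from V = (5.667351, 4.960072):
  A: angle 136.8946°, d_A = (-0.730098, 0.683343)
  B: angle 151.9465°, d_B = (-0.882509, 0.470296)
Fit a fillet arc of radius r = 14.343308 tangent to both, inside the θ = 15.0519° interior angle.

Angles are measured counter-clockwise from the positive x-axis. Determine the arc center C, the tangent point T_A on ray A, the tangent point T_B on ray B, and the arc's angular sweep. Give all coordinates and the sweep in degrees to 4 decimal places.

bisector direction at 144.4206° = (-0.813309,0.581831)
center distance |VC| = r/sin(θ/2) = 14.343308/sin(7.5259°) = 109.511619
C = V + |VC|·bis = (-83.3995,68.6774)
T_A = V + ((C−V)·d_A)·d_A = V + 108.5682·d_A = (-73.5981,79.1494)
T_B = V + ((C−V)·d_B)·d_B = V + 108.5682·d_B = (-90.1451,56.0193)
sweep = 180° − θ = 164.9481°

center=(-83.3995,68.6774) T_A=(-73.5981,79.1494) T_B=(-90.1451,56.0193) sweep=164.9481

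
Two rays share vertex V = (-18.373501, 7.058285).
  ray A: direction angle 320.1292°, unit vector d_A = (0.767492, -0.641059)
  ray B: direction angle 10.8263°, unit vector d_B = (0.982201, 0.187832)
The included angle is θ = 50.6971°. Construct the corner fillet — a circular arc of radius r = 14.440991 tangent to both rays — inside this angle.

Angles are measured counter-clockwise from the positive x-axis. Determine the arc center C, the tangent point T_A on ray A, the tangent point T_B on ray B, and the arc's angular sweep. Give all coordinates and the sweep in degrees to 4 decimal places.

bisector direction at 345.4778° = (0.968050,-0.250756)
center distance |VC| = r/sin(θ/2) = 14.440991/sin(25.3485°) = 33.730877
C = V + |VC|·bis = (14.2797,-1.3999)
T_A = V + ((C−V)·d_A)·d_A = V + 30.4833·d_A = (5.0222,-12.4833)
T_B = V + ((C−V)·d_B)·d_B = V + 30.4833·d_B = (11.5672,12.7840)
sweep = 180° − θ = 129.3029°

center=(14.2797,-1.3999) T_A=(5.0222,-12.4833) T_B=(11.5672,12.7840) sweep=129.3029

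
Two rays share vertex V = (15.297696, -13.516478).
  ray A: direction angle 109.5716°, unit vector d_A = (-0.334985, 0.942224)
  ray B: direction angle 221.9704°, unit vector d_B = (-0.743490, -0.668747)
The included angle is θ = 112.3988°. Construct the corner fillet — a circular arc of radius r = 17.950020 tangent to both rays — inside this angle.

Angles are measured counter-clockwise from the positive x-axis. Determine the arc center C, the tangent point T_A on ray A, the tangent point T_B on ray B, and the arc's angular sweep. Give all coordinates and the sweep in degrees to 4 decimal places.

center=(-5.6407,-8.2070) T_A=(11.2723,-2.1940) T_B=(6.3633,-21.5526) sweep=67.6012

bisector direction at 165.7710° = (-0.969321,0.245798)
center distance |VC| = r/sin(θ/2) = 17.950020/sin(56.1994°) = 21.601061
C = V + |VC|·bis = (-5.6407,-8.2070)
T_A = V + ((C−V)·d_A)·d_A = V + 12.0168·d_A = (11.2723,-2.1940)
T_B = V + ((C−V)·d_B)·d_B = V + 12.0168·d_B = (6.3633,-21.5526)
sweep = 180° − θ = 67.6012°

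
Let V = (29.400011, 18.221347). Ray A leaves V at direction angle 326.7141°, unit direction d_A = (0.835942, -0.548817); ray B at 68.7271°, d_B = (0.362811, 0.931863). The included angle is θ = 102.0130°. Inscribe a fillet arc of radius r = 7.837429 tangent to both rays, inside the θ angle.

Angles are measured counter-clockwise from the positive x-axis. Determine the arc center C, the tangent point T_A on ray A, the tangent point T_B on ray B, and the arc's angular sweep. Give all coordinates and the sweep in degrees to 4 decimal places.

center=(39.0055,21.2907) T_A=(34.7042,14.7390) T_B=(31.7021,24.1342) sweep=77.9870

bisector direction at 17.7206° = (0.952552,0.304376)
center distance |VC| = r/sin(θ/2) = 7.837429/sin(51.0065°) = 10.083960
C = V + |VC|·bis = (39.0055,21.2907)
T_A = V + ((C−V)·d_A)·d_A = V + 6.3452·d_A = (34.7042,14.7390)
T_B = V + ((C−V)·d_B)·d_B = V + 6.3452·d_B = (31.7021,24.1342)
sweep = 180° − θ = 77.9870°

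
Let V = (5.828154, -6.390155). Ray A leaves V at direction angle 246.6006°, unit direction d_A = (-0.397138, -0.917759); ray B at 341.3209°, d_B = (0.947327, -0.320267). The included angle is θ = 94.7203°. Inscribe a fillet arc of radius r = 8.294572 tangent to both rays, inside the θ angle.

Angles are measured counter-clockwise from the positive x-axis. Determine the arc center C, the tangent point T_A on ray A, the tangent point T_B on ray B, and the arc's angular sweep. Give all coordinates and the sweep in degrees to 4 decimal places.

center=(10.4073,-16.6940) T_A=(2.7949,-13.3999) T_B=(13.0637,-8.8363) sweep=85.2797

bisector direction at 293.9608° = (0.406111,-0.913824)
center distance |VC| = r/sin(θ/2) = 8.294572/sin(47.3601°) = 11.275527
C = V + |VC|·bis = (10.4073,-16.6940)
T_A = V + ((C−V)·d_A)·d_A = V + 7.6379·d_A = (2.7949,-13.3999)
T_B = V + ((C−V)·d_B)·d_B = V + 7.6379·d_B = (13.0637,-8.8363)
sweep = 180° − θ = 85.2797°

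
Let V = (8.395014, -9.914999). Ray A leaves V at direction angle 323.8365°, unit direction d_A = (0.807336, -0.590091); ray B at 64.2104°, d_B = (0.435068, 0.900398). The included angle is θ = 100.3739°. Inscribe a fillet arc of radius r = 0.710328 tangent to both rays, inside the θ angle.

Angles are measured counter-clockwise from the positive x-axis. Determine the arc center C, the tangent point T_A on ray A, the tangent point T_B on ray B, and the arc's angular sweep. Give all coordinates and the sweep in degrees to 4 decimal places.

center=(9.2922,-9.6909) T_A=(8.8730,-10.2644) T_B=(8.6526,-9.3819) sweep=79.6261

bisector direction at 14.0234° = (0.970197,0.242319)
center distance |VC| = r/sin(θ/2) = 0.710328/sin(50.1870°) = 0.924740
C = V + |VC|·bis = (9.2922,-9.6909)
T_A = V + ((C−V)·d_A)·d_A = V + 0.5921·d_A = (8.8730,-10.2644)
T_B = V + ((C−V)·d_B)·d_B = V + 0.5921·d_B = (8.6526,-9.3819)
sweep = 180° − θ = 79.6261°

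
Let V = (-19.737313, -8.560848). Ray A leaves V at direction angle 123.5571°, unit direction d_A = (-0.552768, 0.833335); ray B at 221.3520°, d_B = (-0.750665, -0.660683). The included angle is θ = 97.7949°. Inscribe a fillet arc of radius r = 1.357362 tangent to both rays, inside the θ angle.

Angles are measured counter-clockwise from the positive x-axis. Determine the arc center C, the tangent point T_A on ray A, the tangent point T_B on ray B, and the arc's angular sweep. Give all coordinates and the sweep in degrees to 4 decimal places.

bisector direction at 172.4546° = (-0.991341,0.131313)
center distance |VC| = r/sin(θ/2) = 1.357362/sin(48.8974°) = 1.801328
C = V + |VC|·bis = (-21.5230,-8.3243)
T_A = V + ((C−V)·d_A)·d_A = V + 1.1842·d_A = (-20.3919,-7.5740)
T_B = V + ((C−V)·d_B)·d_B = V + 1.1842·d_B = (-20.6263,-9.3432)
sweep = 180° − θ = 82.2051°

center=(-21.5230,-8.3243) T_A=(-20.3919,-7.5740) T_B=(-20.6263,-9.3432) sweep=82.2051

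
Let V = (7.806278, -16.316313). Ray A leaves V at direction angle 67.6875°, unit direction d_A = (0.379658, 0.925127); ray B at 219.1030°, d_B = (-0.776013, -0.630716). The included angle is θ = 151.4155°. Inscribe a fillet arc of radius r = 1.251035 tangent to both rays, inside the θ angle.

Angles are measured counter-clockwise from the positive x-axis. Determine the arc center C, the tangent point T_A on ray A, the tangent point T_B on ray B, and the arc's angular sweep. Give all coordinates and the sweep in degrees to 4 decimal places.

bisector direction at 143.3953° = (-0.802768,0.596291)
center distance |VC| = r/sin(θ/2) = 1.251035/sin(75.7078°) = 1.290992
C = V + |VC|·bis = (6.7699,-15.5465)
T_A = V + ((C−V)·d_A)·d_A = V + 0.3187·d_A = (7.9273,-16.0215)
T_B = V + ((C−V)·d_B)·d_B = V + 0.3187·d_B = (7.5590,-16.5173)
sweep = 180° − θ = 28.5845°

center=(6.7699,-15.5465) T_A=(7.9273,-16.0215) T_B=(7.5590,-16.5173) sweep=28.5845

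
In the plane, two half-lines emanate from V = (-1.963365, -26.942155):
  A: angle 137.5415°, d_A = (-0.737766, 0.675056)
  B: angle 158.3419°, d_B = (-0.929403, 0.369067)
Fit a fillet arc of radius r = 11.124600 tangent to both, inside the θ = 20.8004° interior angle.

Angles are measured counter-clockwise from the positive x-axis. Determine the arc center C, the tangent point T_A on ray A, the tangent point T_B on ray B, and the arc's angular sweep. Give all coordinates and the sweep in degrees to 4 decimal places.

bisector direction at 147.9417° = (-0.847508,0.530782)
center distance |VC| = r/sin(θ/2) = 11.124600/sin(10.4002°) = 61.624424
C = V + |VC|·bis = (-54.1906,5.7670)
T_A = V + ((C−V)·d_A)·d_A = V + 60.6120·d_A = (-46.6809,13.9743)
T_B = V + ((C−V)·d_B)·d_B = V + 60.6120·d_B = (-58.2963,-4.5723)
sweep = 180° − θ = 159.1996°

center=(-54.1906,5.7670) T_A=(-46.6809,13.9743) T_B=(-58.2963,-4.5723) sweep=159.1996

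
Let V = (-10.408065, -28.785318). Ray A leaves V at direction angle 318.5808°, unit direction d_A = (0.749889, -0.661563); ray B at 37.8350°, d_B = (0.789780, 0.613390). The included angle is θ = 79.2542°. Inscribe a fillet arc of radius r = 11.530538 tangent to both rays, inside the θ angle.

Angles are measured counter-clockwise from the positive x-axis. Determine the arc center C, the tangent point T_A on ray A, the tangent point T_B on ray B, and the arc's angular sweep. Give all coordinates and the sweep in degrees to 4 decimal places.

bisector direction at 358.2079° = (0.999511,-0.031273)
center distance |VC| = r/sin(θ/2) = 11.530538/sin(39.6271°) = 18.078941
C = V + |VC|·bis = (7.6620,-29.3507)
T_A = V + ((C−V)·d_A)·d_A = V + 13.9246·d_A = (0.0339,-37.9973)
T_B = V + ((C−V)·d_B)·d_B = V + 13.9246·d_B = (0.5893,-20.2441)
sweep = 180° − θ = 100.7458°

center=(7.6620,-29.3507) T_A=(0.0339,-37.9973) T_B=(0.5893,-20.2441) sweep=100.7458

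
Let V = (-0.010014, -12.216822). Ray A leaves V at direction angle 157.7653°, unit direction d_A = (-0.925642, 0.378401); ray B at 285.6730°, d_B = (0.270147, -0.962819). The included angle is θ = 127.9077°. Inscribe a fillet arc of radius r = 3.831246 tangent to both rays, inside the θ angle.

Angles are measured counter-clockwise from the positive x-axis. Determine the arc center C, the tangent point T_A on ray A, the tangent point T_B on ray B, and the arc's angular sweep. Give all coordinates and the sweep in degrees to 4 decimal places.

bisector direction at 221.7191° = (-0.746416,-0.665480)
center distance |VC| = r/sin(θ/2) = 3.831246/sin(63.9539°) = 4.264328
C = V + |VC|·bis = (-3.1930,-15.0546)
T_A = V + ((C−V)·d_A)·d_A = V + 1.8724·d_A = (-1.7432,-11.5083)
T_B = V + ((C−V)·d_B)·d_B = V + 1.8724·d_B = (0.4958,-14.0196)
sweep = 180° − θ = 52.0923°

center=(-3.1930,-15.0546) T_A=(-1.7432,-11.5083) T_B=(0.4958,-14.0196) sweep=52.0923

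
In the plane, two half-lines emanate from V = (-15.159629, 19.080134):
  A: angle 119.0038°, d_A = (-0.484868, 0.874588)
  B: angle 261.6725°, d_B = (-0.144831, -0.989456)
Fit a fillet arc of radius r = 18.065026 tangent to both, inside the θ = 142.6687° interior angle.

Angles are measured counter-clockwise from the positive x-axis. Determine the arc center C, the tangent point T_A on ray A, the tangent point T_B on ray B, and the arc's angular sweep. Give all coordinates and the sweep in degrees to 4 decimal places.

center=(-33.9180,15.6583) T_A=(-18.1186,24.4174) T_B=(-16.0435,13.0419) sweep=37.3313

bisector direction at 190.3381° = (-0.983766,-0.179457)
center distance |VC| = r/sin(θ/2) = 18.065026/sin(71.3344°) = 19.067956
C = V + |VC|·bis = (-33.9180,15.6583)
T_A = V + ((C−V)·d_A)·d_A = V + 6.1026·d_A = (-18.1186,24.4174)
T_B = V + ((C−V)·d_B)·d_B = V + 6.1026·d_B = (-16.0435,13.0419)
sweep = 180° − θ = 37.3313°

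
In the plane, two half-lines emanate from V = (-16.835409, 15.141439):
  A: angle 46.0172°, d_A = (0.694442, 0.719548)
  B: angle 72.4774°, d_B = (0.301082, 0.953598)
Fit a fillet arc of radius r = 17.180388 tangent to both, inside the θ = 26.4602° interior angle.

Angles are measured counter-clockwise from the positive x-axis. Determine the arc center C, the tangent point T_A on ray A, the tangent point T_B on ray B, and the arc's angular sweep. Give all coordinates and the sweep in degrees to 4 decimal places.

center=(21.5497,79.6541) T_A=(33.9118,67.7233) T_B=(5.1665,84.8268) sweep=153.5398

bisector direction at 59.2473° = (0.511334,0.859382)
center distance |VC| = r/sin(θ/2) = 17.180388/sin(13.2301°) = 75.068667
C = V + |VC|·bis = (21.5497,79.6541)
T_A = V + ((C−V)·d_A)·d_A = V + 73.0763·d_A = (33.9118,67.7233)
T_B = V + ((C−V)·d_B)·d_B = V + 73.0763·d_B = (5.1665,84.8268)
sweep = 180° − θ = 153.5398°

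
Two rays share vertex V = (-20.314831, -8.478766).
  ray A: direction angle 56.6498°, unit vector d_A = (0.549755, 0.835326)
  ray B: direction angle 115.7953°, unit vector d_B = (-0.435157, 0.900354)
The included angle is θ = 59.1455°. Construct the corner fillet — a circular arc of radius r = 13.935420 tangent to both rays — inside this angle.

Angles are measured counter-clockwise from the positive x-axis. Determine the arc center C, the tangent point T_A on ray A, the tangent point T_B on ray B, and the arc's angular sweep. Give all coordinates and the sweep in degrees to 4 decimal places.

bisector direction at 86.2225° = (0.065881,0.997827)
center distance |VC| = r/sin(θ/2) = 13.935420/sin(29.5727°) = 28.236315
C = V + |VC|·bis = (-18.4546,19.6962)
T_A = V + ((C−V)·d_A)·d_A = V + 24.5580·d_A = (-6.8140,12.0351)
T_B = V + ((C−V)·d_B)·d_B = V + 24.5580·d_B = (-31.0014,13.6321)
sweep = 180° − θ = 120.8545°

center=(-18.4546,19.6962) T_A=(-6.8140,12.0351) T_B=(-31.0014,13.6321) sweep=120.8545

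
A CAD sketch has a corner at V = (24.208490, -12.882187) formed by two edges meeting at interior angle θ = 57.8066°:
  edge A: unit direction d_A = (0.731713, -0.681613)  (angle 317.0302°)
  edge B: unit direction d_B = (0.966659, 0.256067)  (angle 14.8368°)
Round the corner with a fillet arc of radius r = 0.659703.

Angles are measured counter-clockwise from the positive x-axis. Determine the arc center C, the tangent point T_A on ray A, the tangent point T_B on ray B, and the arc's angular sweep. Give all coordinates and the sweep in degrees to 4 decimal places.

bisector direction at 345.9335° = (0.970014,-0.243048)
center distance |VC| = r/sin(θ/2) = 0.659703/sin(28.9033°) = 1.364904
C = V + |VC|·bis = (25.5325,-13.2139)
T_A = V + ((C−V)·d_A)·d_A = V + 1.1949·d_A = (25.0828,-13.6966)
T_B = V + ((C−V)·d_B)·d_B = V + 1.1949·d_B = (25.3635,-12.5762)
sweep = 180° − θ = 122.1934°

center=(25.5325,-13.2139) T_A=(25.0828,-13.6966) T_B=(25.3635,-12.5762) sweep=122.1934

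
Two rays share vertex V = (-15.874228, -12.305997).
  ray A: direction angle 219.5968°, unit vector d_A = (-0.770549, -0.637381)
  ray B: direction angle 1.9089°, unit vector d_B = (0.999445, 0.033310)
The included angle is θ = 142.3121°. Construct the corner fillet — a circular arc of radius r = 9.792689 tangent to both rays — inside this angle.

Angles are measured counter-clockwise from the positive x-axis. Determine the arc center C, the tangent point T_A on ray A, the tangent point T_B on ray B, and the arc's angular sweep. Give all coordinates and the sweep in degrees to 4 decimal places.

bisector direction at 290.7529° = (0.354338,-0.935118)
center distance |VC| = r/sin(θ/2) = 9.792689/sin(71.1560°) = 10.347285
C = V + |VC|·bis = (-12.2078,-21.9819)
T_A = V + ((C−V)·d_A)·d_A = V + 3.3421·d_A = (-18.4495,-14.4362)
T_B = V + ((C−V)·d_B)·d_B = V + 3.3421·d_B = (-12.5340,-12.1947)
sweep = 180° − θ = 37.6879°

center=(-12.2078,-21.9819) T_A=(-18.4495,-14.4362) T_B=(-12.5340,-12.1947) sweep=37.6879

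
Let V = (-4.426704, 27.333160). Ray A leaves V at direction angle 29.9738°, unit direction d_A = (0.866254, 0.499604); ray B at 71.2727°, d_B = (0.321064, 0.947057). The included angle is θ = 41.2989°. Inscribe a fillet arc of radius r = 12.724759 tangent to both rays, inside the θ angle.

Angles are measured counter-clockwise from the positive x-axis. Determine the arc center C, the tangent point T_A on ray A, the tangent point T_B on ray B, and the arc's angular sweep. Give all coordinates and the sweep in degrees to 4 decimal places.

bisector direction at 50.6232° = (0.634417,0.772991)
center distance |VC| = r/sin(θ/2) = 12.724759/sin(20.6495°) = 36.083314
C = V + |VC|·bis = (18.4652,55.2252)
T_A = V + ((C−V)·d_A)·d_A = V + 33.7652·d_A = (24.8225,44.2024)
T_B = V + ((C−V)·d_B)·d_B = V + 33.7652·d_B = (6.4141,59.3107)
sweep = 180° − θ = 138.7011°

center=(18.4652,55.2252) T_A=(24.8225,44.2024) T_B=(6.4141,59.3107) sweep=138.7011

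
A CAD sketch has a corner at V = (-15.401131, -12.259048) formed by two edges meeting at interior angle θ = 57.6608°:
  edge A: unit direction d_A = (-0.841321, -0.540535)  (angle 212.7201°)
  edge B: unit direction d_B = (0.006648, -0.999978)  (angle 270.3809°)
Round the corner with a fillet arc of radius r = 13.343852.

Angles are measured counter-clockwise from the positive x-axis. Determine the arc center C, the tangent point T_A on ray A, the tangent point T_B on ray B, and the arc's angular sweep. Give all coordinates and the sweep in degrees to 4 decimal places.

bisector direction at 241.5505° = (-0.476384,-0.879237)
center distance |VC| = r/sin(θ/2) = 13.343852/sin(28.8304°) = 27.671793
C = V + |VC|·bis = (-28.5835,-36.5891)
T_A = V + ((C−V)·d_A)·d_A = V + 24.2419·d_A = (-35.7964,-25.3627)
T_B = V + ((C−V)·d_B)·d_B = V + 24.2419·d_B = (-15.2400,-36.5004)
sweep = 180° − θ = 122.3392°

center=(-28.5835,-36.5891) T_A=(-35.7964,-25.3627) T_B=(-15.2400,-36.5004) sweep=122.3392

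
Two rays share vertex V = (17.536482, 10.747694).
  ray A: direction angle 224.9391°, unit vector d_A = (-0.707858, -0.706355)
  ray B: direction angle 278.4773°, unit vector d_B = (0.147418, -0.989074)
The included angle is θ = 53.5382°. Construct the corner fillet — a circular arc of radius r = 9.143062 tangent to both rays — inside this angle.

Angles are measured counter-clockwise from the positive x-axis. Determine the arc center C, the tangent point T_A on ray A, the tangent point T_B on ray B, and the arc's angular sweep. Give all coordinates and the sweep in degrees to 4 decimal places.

center=(11.1652,-8.5266) T_A=(4.7069,-2.0546) T_B=(20.2083,-7.1788) sweep=126.4618

bisector direction at 251.7082° = (-0.313857,-0.949470)
center distance |VC| = r/sin(θ/2) = 9.143062/sin(26.7691°) = 20.300047
C = V + |VC|·bis = (11.1652,-8.5266)
T_A = V + ((C−V)·d_A)·d_A = V + 18.1245·d_A = (4.7069,-2.0546)
T_B = V + ((C−V)·d_B)·d_B = V + 18.1245·d_B = (20.2083,-7.1788)
sweep = 180° − θ = 126.4618°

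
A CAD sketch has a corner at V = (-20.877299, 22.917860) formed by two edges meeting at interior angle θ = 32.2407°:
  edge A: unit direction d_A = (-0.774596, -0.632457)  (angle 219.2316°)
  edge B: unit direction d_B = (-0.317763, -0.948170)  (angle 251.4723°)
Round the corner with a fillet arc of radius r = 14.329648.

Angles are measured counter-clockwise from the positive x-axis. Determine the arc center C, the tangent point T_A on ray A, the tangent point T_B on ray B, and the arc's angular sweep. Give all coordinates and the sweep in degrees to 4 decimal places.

bisector direction at 235.3519° = (-0.568534,-0.822660)
center distance |VC| = r/sin(θ/2) = 14.329648/sin(16.1203°) = 51.609381
C = V + |VC|·bis = (-50.2190,-19.5391)
T_A = V + ((C−V)·d_A)·d_A = V + 49.5801·d_A = (-59.2819,-8.4394)
T_B = V + ((C−V)·d_B)·d_B = V + 49.5801·d_B = (-36.6320,-24.0925)
sweep = 180° − θ = 147.7593°

center=(-50.2190,-19.5391) T_A=(-59.2819,-8.4394) T_B=(-36.6320,-24.0925) sweep=147.7593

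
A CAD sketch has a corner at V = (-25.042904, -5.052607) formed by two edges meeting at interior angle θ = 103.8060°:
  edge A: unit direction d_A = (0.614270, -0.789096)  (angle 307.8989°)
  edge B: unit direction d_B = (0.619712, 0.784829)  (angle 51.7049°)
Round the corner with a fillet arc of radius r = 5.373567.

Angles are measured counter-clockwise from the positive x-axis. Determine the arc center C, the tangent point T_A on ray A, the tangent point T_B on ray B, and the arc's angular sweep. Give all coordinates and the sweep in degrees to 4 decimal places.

center=(-18.2147,-5.0762) T_A=(-22.4550,-8.3770) T_B=(-22.4321,-1.7462) sweep=76.1940

bisector direction at 359.8019° = (0.999994,-0.003457)
center distance |VC| = r/sin(θ/2) = 5.373567/sin(51.9030°) = 6.828196
C = V + |VC|·bis = (-18.2147,-5.0762)
T_A = V + ((C−V)·d_A)·d_A = V + 4.2130·d_A = (-22.4550,-8.3770)
T_B = V + ((C−V)·d_B)·d_B = V + 4.2130·d_B = (-22.4321,-1.7462)
sweep = 180° − θ = 76.1940°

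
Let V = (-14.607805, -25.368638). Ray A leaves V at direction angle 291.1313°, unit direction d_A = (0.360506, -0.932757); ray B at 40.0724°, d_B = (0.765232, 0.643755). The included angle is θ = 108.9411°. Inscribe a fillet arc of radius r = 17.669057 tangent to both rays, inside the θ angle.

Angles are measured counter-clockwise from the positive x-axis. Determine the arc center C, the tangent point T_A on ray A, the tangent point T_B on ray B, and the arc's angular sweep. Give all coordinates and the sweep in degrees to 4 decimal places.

bisector direction at 345.6019° = (0.968591,-0.248659)
center distance |VC| = r/sin(θ/2) = 17.669057/sin(54.4706°) = 21.711341
C = V + |VC|·bis = (6.4216,-30.7673)
T_A = V + ((C−V)·d_A)·d_A = V + 12.6169·d_A = (-10.0593,-37.1372)
T_B = V + ((C−V)·d_B)·d_B = V + 12.6169·d_B = (-4.9529,-17.2464)
sweep = 180° − θ = 71.0589°

center=(6.4216,-30.7673) T_A=(-10.0593,-37.1372) T_B=(-4.9529,-17.2464) sweep=71.0589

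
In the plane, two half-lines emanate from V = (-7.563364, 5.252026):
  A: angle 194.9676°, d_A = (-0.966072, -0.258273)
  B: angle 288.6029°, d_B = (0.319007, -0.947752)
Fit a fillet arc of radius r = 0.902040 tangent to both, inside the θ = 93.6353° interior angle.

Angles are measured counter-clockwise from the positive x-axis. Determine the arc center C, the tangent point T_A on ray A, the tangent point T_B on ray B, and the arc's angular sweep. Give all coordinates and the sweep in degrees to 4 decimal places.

center=(-8.1482,4.1619) T_A=(-8.3812,5.0334) T_B=(-7.2933,4.4497) sweep=86.3647

bisector direction at 241.7853° = (-0.472778,-0.881182)
center distance |VC| = r/sin(θ/2) = 0.902040/sin(46.8177°) = 1.237062
C = V + |VC|·bis = (-8.1482,4.1619)
T_A = V + ((C−V)·d_A)·d_A = V + 0.8465·d_A = (-8.3812,5.0334)
T_B = V + ((C−V)·d_B)·d_B = V + 0.8465·d_B = (-7.2933,4.4497)
sweep = 180° − θ = 86.3647°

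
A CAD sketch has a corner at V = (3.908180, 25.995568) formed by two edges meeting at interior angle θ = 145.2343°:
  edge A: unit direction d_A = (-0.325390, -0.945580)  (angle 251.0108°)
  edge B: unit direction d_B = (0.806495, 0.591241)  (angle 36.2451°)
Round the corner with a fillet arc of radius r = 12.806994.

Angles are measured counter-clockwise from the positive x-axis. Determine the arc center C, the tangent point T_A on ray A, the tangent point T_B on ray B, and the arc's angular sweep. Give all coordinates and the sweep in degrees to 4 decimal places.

bisector direction at 323.6279° = (0.805183,-0.593026)
center distance |VC| = r/sin(θ/2) = 12.806994/sin(72.6171°) = 13.419883
C = V + |VC|·bis = (14.7136,18.0372)
T_A = V + ((C−V)·d_A)·d_A = V + 4.0093·d_A = (2.6036,22.2045)
T_B = V + ((C−V)·d_B)·d_B = V + 4.0093·d_B = (7.1416,28.3660)
sweep = 180° − θ = 34.7657°

center=(14.7136,18.0372) T_A=(2.6036,22.2045) T_B=(7.1416,28.3660) sweep=34.7657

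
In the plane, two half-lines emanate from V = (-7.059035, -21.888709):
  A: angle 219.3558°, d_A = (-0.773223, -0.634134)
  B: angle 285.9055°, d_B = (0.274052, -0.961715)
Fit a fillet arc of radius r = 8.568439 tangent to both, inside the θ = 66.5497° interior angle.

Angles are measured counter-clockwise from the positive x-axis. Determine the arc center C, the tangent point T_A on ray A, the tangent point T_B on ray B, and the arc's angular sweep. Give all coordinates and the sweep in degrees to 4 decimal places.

bisector direction at 252.6306° = (-0.298530,-0.954400)
center distance |VC| = r/sin(θ/2) = 8.568439/sin(33.2749°) = 15.617146
C = V + |VC|·bis = (-11.7212,-36.7937)
T_A = V + ((C−V)·d_A)·d_A = V + 13.0567·d_A = (-17.1548,-30.1684)
T_B = V + ((C−V)·d_B)·d_B = V + 13.0567·d_B = (-3.4808,-34.4455)
sweep = 180° − θ = 113.4503°

center=(-11.7212,-36.7937) T_A=(-17.1548,-30.1684) T_B=(-3.4808,-34.4455) sweep=113.4503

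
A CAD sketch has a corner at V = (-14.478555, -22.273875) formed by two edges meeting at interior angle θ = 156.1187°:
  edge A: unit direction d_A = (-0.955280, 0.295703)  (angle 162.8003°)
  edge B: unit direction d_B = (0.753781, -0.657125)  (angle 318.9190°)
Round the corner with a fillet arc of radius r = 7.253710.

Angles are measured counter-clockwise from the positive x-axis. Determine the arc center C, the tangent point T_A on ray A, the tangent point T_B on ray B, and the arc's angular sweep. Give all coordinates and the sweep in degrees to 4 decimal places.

center=(-18.0889,-28.7496) T_A=(-15.9439,-21.8203) T_B=(-13.3223,-23.2819) sweep=23.8813

bisector direction at 240.8596° = (-0.486951,-0.873430)
center distance |VC| = r/sin(θ/2) = 7.253710/sin(78.0593°) = 7.414134
C = V + |VC|·bis = (-18.0889,-28.7496)
T_A = V + ((C−V)·d_A)·d_A = V + 1.5340·d_A = (-15.9439,-21.8203)
T_B = V + ((C−V)·d_B)·d_B = V + 1.5340·d_B = (-13.3223,-23.2819)
sweep = 180° − θ = 23.8813°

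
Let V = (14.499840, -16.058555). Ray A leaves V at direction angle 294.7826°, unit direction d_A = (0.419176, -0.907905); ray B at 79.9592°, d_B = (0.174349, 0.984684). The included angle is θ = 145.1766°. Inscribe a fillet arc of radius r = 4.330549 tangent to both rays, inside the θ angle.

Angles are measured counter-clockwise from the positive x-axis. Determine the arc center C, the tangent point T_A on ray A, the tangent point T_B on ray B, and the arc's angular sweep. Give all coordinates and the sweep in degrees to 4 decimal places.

bisector direction at 7.3709° = (0.991736,0.128292)
center distance |VC| = r/sin(θ/2) = 4.330549/sin(72.5883°) = 4.538507
C = V + |VC|·bis = (19.0008,-15.4763)
T_A = V + ((C−V)·d_A)·d_A = V + 1.3581·d_A = (15.0691,-17.2916)
T_B = V + ((C−V)·d_B)·d_B = V + 1.3581·d_B = (14.7366,-14.7213)
sweep = 180° − θ = 34.8234°

center=(19.0008,-15.4763) T_A=(15.0691,-17.2916) T_B=(14.7366,-14.7213) sweep=34.8234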